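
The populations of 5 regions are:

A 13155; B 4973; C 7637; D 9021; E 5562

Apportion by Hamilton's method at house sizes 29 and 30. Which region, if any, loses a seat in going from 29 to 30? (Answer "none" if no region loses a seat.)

C

At 29 seats: A 9, B 4, C 6, D 6, E 4.
At 30 seats: A 10, B 4, C 5, D 7, E 4.
C drops from 6 to 5.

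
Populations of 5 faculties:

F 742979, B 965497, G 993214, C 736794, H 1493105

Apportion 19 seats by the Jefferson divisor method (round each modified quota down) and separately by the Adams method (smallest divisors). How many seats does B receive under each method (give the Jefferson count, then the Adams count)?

3 and 4

Jefferson: F 3, B 3, G 4, C 3, H 6.
Adams: F 3, B 4, G 4, C 3, H 5.
B gets 3 under Jefferson and 4 under Adams.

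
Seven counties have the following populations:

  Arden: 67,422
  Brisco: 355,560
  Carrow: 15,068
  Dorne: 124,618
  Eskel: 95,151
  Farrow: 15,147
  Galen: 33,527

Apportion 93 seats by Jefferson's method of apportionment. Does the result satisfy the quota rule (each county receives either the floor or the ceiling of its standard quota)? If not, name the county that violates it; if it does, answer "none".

Standard quotas: Arden 8.875, Brisco 46.805, Carrow 1.983, Dorne 16.404, Eskel 12.525, Farrow 1.994, Galen 4.413.
Jefferson allocation: Arden 9, Brisco 48, Carrow 2, Dorne 16, Eskel 12, Farrow 2, Galen 4.
Brisco has quota 46.805 (lower 46, upper 47) but receives 48 — outside the quota interval.

Brisco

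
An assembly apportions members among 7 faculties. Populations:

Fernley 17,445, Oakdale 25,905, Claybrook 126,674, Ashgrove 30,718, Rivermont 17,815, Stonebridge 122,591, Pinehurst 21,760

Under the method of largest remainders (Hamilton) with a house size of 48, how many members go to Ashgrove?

The standard divisor is 362908/48 ≈ 7560.583.
Standard quotas: Fernley 2.3074, Oakdale 3.4263, Claybrook 16.7545, Ashgrove 4.0629, Rivermont 2.3563, Stonebridge 16.2145, Pinehurst 2.8781.
Lower quotas: Fernley 2, Oakdale 3, Claybrook 16, Ashgrove 4, Rivermont 2, Stonebridge 16, Pinehurst 2 (sum 45, leaving 3 seats).
Remainders in descending order: Pinehurst 0.8781, Claybrook 0.7545, Oakdale 0.4263, Rivermont 0.3563, Fernley 0.3074, Stonebridge 0.2145, Ashgrove 0.0629.
The surplus seats go to Pinehurst, Claybrook, Oakdale.
Ashgrove receives 4.

4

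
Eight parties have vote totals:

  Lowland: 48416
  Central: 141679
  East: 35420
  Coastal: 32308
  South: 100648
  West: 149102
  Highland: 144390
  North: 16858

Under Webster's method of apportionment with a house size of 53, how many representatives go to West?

12

Standard divisor 668821/53 ≈ 12619.264; standard quotas: Lowland 3.837, Central 11.227, East 2.807, Coastal 2.560, South 7.976, West 11.815, Highland 11.442, North 1.336.
Rounding to the nearest integer gives Lowland 4, Central 11, East 3, Coastal 3, South 8, West 12, Highland 11, North 1 — total 53, matching the house size, so no adjustment is needed.
West receives 12.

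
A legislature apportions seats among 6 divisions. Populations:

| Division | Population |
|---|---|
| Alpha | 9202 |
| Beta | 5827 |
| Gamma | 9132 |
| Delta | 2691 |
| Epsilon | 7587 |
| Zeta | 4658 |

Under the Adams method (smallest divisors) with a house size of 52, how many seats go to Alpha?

12

Standard divisor 39097/52 ≈ 751.865; standard quotas: Alpha 12.239, Beta 7.750, Gamma 12.146, Delta 3.579, Epsilon 10.091, Zeta 6.195.
Rounding up gives 13, 8, 13, 4, 11, 7 = 56 seats, so the divisor must be adjusted.
With modified divisor 800: modified quotas Alpha 11.502, Beta 7.284, Gamma 11.415, Delta 3.364, Epsilon 9.484, Zeta 5.822.
Rounding up: Alpha 12, Beta 8, Gamma 12, Delta 4, Epsilon 10, Zeta 6 (total 52).
Alpha receives 12.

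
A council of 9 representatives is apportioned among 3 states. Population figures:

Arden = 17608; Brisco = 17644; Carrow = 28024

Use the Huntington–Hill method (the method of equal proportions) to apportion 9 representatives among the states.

Arden 2; Brisco 3; Carrow 4

With divisor 7196: modified quotas Arden 2.447, Brisco 2.452, Carrow 3.894.
Geometric-mean thresholds: Arden √(2·3)=2.449, Brisco √(2·3)=2.449, Carrow √(3·4)=3.464.
Each quota rounded against its threshold gives Arden 2, Brisco 3, Carrow 4 (total 9).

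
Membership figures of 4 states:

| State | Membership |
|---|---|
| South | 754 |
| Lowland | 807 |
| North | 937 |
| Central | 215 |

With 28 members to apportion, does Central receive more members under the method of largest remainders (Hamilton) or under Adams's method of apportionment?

Adams

Hamilton: South 8, Lowland 8, North 10, Central 2.
Adams: South 8, Lowland 8, North 9, Central 3.
Central gets 2 under Hamilton and 3 under Adams.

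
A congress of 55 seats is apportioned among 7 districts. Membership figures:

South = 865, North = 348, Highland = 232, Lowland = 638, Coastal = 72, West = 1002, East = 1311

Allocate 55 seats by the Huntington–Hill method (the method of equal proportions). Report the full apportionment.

With divisor 81: modified quotas South 10.679, North 4.296, Highland 2.864, Lowland 7.877, Coastal 0.889, West 12.370, East 16.185.
Geometric-mean thresholds: South √(10·11)=10.488, North √(4·5)=4.472, Highland √(2·3)=2.449, Lowland √(7·8)=7.483, Coastal (min 1), West √(12·13)=12.490, East √(16·17)=16.492.
Each quota rounded against its threshold gives South 11, North 4, Highland 3, Lowland 8, Coastal 1, West 12, East 16 (total 55).

South 11; North 4; Highland 3; Lowland 8; Coastal 1; West 12; East 16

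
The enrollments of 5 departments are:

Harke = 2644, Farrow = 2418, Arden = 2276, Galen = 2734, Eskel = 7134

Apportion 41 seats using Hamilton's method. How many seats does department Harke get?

6

Total 17206; standard divisor 17206/41 ≈ 419.659.
Standard quotas: Harke 6.3004, Farrow 5.7618, Arden 5.4235, Galen 6.5148, Eskel 16.9995.
Lower quotas: Harke 6, Farrow 5, Arden 5, Galen 6, Eskel 16 (sum 38, leaving 3 seats).
Remainders in descending order: Eskel 0.9995, Farrow 0.7618, Galen 0.5148, Arden 0.4235, Harke 0.3004.
Largest remainders: Eskel, Farrow, Galen receive the extra seats.
Harke receives 6.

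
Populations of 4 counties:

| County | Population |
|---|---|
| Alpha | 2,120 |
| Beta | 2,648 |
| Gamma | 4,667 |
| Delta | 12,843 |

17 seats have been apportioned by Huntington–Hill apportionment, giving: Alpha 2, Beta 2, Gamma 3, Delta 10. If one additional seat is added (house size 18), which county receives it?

Priority for the next seat is population ÷ (√(s·(s+1))).
Priorities: Alpha 865.486, Beta 1081.041, Gamma 1347.247, Delta 1224.532.
Highest priority: Gamma.

Gamma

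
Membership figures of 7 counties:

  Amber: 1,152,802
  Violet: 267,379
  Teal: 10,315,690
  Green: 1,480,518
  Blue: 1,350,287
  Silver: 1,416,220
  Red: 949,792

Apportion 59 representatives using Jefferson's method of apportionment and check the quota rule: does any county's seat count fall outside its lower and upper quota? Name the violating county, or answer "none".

Standard quotas: Amber 4.017, Violet 0.932, Teal 35.944, Green 5.159, Blue 4.705, Silver 4.935, Red 3.309.
Jefferson allocation: Amber 4, Violet 0, Teal 38, Green 5, Blue 4, Silver 5, Red 3.
Teal has quota 35.944 (lower 35, upper 36) but receives 38 — outside the quota interval.

Teal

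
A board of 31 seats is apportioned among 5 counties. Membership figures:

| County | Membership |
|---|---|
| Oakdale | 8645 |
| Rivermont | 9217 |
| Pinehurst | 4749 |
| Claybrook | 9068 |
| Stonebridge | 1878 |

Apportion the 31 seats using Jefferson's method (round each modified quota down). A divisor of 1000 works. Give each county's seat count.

With modified divisor 1000: modified quotas Oakdale 8.645, Rivermont 9.217, Pinehurst 4.749, Claybrook 9.068, Stonebridge 1.878.
Rounding down: Oakdale 8, Rivermont 9, Pinehurst 4, Claybrook 9, Stonebridge 1 (total 31).

Oakdale=8; Rivermont=9; Pinehurst=4; Claybrook=9; Stonebridge=1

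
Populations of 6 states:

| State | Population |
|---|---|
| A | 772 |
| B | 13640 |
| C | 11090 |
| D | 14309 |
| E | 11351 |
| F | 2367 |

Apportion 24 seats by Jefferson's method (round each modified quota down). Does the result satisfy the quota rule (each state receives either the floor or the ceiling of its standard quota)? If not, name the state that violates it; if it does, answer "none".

Standard quotas: A 0.346, B 6.116, C 4.972, D 6.416, E 5.089, F 1.061.
Jefferson allocation: A 0, B 6, C 5, D 7, E 5, F 1.
Every allocation lies between the lower and upper quota.

none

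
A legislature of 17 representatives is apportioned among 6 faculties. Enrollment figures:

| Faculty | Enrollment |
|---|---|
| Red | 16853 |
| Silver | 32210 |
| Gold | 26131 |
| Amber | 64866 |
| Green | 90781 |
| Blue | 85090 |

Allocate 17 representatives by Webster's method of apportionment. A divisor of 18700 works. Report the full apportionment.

With modified divisor 18700: modified quotas Red 0.901, Silver 1.722, Gold 1.397, Amber 3.469, Green 4.855, Blue 4.550.
Rounding to the nearest integer: Red 1, Silver 2, Gold 1, Amber 3, Green 5, Blue 5 (total 17).

Red=1, Silver=2, Gold=1, Amber=3, Green=5, Blue=5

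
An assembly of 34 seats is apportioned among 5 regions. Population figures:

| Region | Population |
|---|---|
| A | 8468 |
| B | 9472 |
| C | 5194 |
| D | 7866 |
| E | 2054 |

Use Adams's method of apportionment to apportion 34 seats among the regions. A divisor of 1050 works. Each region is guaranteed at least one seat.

A: 9; B: 10; C: 5; D: 8; E: 2

With modified divisor 1050: modified quotas A 8.065, B 9.021, C 4.947, D 7.491, E 1.956.
Rounding up: A 9, B 10, C 5, D 8, E 2 (total 34).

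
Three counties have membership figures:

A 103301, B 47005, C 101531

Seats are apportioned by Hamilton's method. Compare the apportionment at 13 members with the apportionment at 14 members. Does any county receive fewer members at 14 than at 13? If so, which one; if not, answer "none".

B

At 13 seats: A 5, B 3, C 5.
At 14 seats: A 6, B 2, C 6.
B drops from 3 to 2.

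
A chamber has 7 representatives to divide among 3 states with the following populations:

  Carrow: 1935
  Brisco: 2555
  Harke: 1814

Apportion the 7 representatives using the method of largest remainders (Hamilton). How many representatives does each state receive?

Carrow=2; Brisco=3; Harke=2

Standard divisor: 6304 ÷ 7 ≈ 900.571.
Standard quotas: Carrow 2.149, Brisco 2.837, Harke 2.014.
Lower quotas: Carrow 2, Brisco 2, Harke 2 (sum 6, leaving 1 seat).
Remainders in descending order: Brisco 0.837, Carrow 0.149, Harke 0.014.
Largest remainder: Brisco receives the extra seat.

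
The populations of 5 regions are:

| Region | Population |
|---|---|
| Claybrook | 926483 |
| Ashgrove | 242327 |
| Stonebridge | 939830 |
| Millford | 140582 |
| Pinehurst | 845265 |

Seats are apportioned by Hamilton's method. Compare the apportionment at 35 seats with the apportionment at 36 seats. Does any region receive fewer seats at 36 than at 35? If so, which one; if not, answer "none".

At 35 seats: Claybrook 10, Ashgrove 3, Stonebridge 11, Millford 2, Pinehurst 9.
At 36 seats: Claybrook 11, Ashgrove 3, Stonebridge 11, Millford 1, Pinehurst 10.
Millford drops from 2 to 1.

Millford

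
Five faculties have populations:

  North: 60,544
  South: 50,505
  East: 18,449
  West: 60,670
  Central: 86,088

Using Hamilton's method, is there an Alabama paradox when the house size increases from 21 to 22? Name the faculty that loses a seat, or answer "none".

none

At 21 seats: North 5, South 4, East 1, West 5, Central 6.
At 22 seats: North 5, South 4, East 1, West 5, Central 7.
No faculty's allocation decreased.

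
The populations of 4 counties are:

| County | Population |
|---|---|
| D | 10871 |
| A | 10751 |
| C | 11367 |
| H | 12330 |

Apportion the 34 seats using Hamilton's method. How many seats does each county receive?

D=8, A=8, C=9, H=9

The standard divisor is 45319/34 ≈ 1332.912.
Standard quotas: D 8.1558, A 8.0658, C 8.5279, H 9.2504.
Lower quotas: D 8, A 8, C 8, H 9 (sum 33, leaving 1 seat).
Remainders in descending order: C 0.5279, H 0.2504, D 0.1558, A 0.0658.
Largest remainder: C receives the extra seat.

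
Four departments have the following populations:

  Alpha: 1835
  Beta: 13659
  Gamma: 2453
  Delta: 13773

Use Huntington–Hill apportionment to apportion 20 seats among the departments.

Alpha 1; Beta 8; Gamma 2; Delta 9

With divisor 1616: modified quotas Alpha 1.136, Beta 8.452, Gamma 1.518, Delta 8.523.
Geometric-mean thresholds: Alpha √(1·2)=1.414, Beta √(8·9)=8.485, Gamma √(1·2)=1.414, Delta √(8·9)=8.485.
Each quota rounded against its threshold gives Alpha 1, Beta 8, Gamma 2, Delta 9 (total 20).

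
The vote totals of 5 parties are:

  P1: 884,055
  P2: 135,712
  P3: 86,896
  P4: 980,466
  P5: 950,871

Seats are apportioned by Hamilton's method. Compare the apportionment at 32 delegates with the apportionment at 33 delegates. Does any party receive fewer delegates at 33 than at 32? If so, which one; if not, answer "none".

At 32 seats: P1 9, P2 2, P3 1, P4 10, P5 10.
At 33 seats: P1 10, P2 1, P3 1, P4 11, P5 10.
P2 drops from 2 to 1.

P2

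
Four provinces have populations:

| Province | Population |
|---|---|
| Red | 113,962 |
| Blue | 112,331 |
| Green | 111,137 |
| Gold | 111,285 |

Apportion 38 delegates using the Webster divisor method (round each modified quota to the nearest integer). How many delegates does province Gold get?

Standard divisor 448715/38 ≈ 11808.289; standard quotas: Red 9.651, Blue 9.513, Green 9.412, Gold 9.424.
Rounding to the nearest integer gives Red 10, Blue 10, Green 9, Gold 9 — total 38, matching the house size, so no adjustment is needed.
Gold receives 9.

9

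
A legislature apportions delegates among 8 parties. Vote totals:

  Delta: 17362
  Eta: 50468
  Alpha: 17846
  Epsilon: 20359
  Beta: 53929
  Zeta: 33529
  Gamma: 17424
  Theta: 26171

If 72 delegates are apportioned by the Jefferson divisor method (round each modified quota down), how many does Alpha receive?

Standard divisor 237088/72 ≈ 3292.889; standard quotas: Delta 5.273, Eta 15.326, Alpha 5.420, Epsilon 6.183, Beta 16.377, Zeta 10.182, Gamma 5.291, Theta 7.948.
Rounding down gives 5, 15, 5, 6, 16, 10, 5, 7 = 69 seats, so the divisor must be adjusted.
With modified divisor 3100: modified quotas Delta 5.601, Eta 16.280, Alpha 5.757, Epsilon 6.567, Beta 17.396, Zeta 10.816, Gamma 5.621, Theta 8.442.
Rounding down: Delta 5, Eta 16, Alpha 5, Epsilon 6, Beta 17, Zeta 10, Gamma 5, Theta 8 (total 72).
Alpha receives 5.

5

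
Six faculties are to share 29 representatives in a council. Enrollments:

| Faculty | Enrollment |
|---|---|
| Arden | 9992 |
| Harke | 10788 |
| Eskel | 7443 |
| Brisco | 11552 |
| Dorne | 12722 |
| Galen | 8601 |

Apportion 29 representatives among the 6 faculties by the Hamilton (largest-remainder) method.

Total 61098; standard divisor 61098/29 ≈ 2106.828.
Standard quotas: Arden 4.7427, Harke 5.1205, Eskel 3.5328, Brisco 5.4831, Dorne 6.0385, Galen 4.0824.
Lower quotas: Arden 4, Harke 5, Eskel 3, Brisco 5, Dorne 6, Galen 4 (sum 27, leaving 2 seats).
Remainders in descending order: Arden 0.7427, Eskel 0.5328, Brisco 0.4831, Harke 0.1205, Galen 0.0824, Dorne 0.0385.
Largest remainders: Arden, Eskel receive the extra seats.

Arden 5, Harke 5, Eskel 4, Brisco 5, Dorne 6, Galen 4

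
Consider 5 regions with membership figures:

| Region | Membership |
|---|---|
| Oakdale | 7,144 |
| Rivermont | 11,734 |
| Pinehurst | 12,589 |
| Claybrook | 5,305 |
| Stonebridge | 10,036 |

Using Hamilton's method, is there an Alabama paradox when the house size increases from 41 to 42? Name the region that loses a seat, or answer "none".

At 41 seats: Oakdale 6, Rivermont 10, Pinehurst 11, Claybrook 5, Stonebridge 9.
At 42 seats: Oakdale 6, Rivermont 11, Pinehurst 11, Claybrook 5, Stonebridge 9.
No region's allocation decreased.

none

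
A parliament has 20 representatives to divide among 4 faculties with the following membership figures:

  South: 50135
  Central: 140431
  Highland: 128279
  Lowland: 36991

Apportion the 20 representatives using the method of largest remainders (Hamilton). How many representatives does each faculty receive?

South 3; Central 8; Highland 7; Lowland 2

Total 355836; standard divisor 355836/20 ≈ 17791.8.
Standard quotas: South 2.8179, Central 7.8930, Highland 7.2100, Lowland 2.0791.
Lower quotas: South 2, Central 7, Highland 7, Lowland 2 (sum 18, leaving 2 seats).
Remainders in descending order: Central 0.8930, South 0.8179, Highland 0.2100, Lowland 0.0791.
The surplus seats go to Central, South.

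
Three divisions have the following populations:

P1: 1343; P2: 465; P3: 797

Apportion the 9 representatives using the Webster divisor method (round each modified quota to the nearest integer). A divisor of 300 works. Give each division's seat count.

With modified divisor 300: modified quotas P1 4.477, P2 1.550, P3 2.657.
Rounding to the nearest integer: P1 4, P2 2, P3 3 (total 9).

P1 4, P2 2, P3 3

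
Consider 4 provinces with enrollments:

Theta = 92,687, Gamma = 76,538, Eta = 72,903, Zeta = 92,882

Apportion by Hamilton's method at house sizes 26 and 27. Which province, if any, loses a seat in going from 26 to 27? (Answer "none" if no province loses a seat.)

none

At 26 seats: Theta 7, Gamma 6, Eta 6, Zeta 7.
At 27 seats: Theta 7, Gamma 6, Eta 6, Zeta 8.
No province's allocation decreased.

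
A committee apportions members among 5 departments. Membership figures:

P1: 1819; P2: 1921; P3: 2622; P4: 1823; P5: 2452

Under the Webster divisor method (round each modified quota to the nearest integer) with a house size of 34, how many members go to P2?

6

Standard divisor 10637/34 ≈ 312.853; standard quotas: P1 5.814, P2 6.140, P3 8.381, P4 5.827, P5 7.838.
Rounding to the nearest integer gives P1 6, P2 6, P3 8, P4 6, P5 8 — total 34, matching the house size, so no adjustment is needed.
P2 receives 6.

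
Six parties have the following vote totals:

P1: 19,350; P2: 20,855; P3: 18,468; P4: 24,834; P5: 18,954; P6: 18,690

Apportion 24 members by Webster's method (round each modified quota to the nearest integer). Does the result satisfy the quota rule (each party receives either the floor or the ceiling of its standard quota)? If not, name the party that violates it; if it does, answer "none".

Standard quotas: P1 3.833, P2 4.131, P3 3.659, P4 4.920, P5 3.755, P6 3.702.
Webster allocation: P1 4, P2 4, P3 3, P4 5, P5 4, P6 4.
Every allocation lies between the lower and upper quota.

none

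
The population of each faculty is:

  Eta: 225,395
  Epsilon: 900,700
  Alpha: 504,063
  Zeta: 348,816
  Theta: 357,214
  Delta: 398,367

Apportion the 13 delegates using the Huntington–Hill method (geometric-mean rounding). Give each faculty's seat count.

With divisor 226217: modified quotas Eta 0.996, Epsilon 3.982, Alpha 2.228, Zeta 1.542, Theta 1.579, Delta 1.761.
Geometric-mean thresholds: Eta (min 1), Epsilon √(3·4)=3.464, Alpha √(2·3)=2.449, Zeta √(1·2)=1.414, Theta √(1·2)=1.414, Delta √(1·2)=1.414.
Each quota rounded against its threshold gives Eta 1, Epsilon 4, Alpha 2, Zeta 2, Theta 2, Delta 2 (total 13).

Eta 1, Epsilon 4, Alpha 2, Zeta 2, Theta 2, Delta 2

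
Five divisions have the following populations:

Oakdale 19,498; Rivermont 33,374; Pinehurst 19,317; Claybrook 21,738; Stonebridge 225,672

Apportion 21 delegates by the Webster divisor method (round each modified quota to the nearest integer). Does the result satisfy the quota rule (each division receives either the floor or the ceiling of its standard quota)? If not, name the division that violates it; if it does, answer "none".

Standard quotas: Oakdale 1.281, Rivermont 2.193, Pinehurst 1.269, Claybrook 1.428, Stonebridge 14.828.
Webster allocation: Oakdale 1, Rivermont 2, Pinehurst 1, Claybrook 1, Stonebridge 16.
Stonebridge has quota 14.828 (lower 14, upper 15) but receives 16 — outside the quota interval.

Stonebridge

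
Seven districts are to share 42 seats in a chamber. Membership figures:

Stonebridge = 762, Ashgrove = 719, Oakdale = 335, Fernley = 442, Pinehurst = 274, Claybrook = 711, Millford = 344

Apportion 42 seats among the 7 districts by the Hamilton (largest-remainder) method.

The standard divisor is 3587/42 ≈ 85.405.
Standard quotas: Stonebridge 8.922, Ashgrove 8.419, Oakdale 3.922, Fernley 5.175, Pinehurst 3.208, Claybrook 8.325, Millford 4.028.
Lower quotas: Stonebridge 8, Ashgrove 8, Oakdale 3, Fernley 5, Pinehurst 3, Claybrook 8, Millford 4 (sum 39, leaving 3 seats).
Remainders in descending order: Oakdale 0.922, Stonebridge 0.922, Ashgrove 0.419, Claybrook 0.325, Pinehurst 0.208, Fernley 0.175, Millford 0.028.
The surplus seats go to Oakdale, Stonebridge, Ashgrove.

Stonebridge 9; Ashgrove 9; Oakdale 4; Fernley 5; Pinehurst 3; Claybrook 8; Millford 4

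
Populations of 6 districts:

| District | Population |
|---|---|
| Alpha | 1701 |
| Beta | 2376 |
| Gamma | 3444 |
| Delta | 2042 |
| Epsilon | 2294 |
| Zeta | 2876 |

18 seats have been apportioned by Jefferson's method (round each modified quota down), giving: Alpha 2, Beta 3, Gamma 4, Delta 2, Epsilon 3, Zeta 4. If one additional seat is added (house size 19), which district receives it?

Priority for the next seat is population ÷ (current seats + 1).
Priorities: Alpha 567.000, Beta 594.000, Gamma 688.800, Delta 680.667, Epsilon 573.500, Zeta 575.200.
Highest priority: Gamma.

Gamma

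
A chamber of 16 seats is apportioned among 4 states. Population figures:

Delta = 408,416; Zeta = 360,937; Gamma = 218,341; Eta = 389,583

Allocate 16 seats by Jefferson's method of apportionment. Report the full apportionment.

Standard divisor 1377277/16 ≈ 86079.812; standard quotas: Delta 4.745, Zeta 4.193, Gamma 2.536, Eta 4.526.
Rounding down gives 4, 4, 2, 4 = 14 seats, so the divisor must be adjusted.
With modified divisor 75300: modified quotas Delta 5.424, Zeta 4.793, Gamma 2.900, Eta 5.174.
Rounding down: Delta 5, Zeta 4, Gamma 2, Eta 5 (total 16).

Delta 5, Zeta 4, Gamma 2, Eta 5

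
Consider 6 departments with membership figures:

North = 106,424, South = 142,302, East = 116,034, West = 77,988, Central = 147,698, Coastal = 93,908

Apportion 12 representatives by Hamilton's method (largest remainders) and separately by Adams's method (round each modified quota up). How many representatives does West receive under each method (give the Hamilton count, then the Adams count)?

1 and 2

Hamilton: North 2, South 2, East 2, West 1, Central 3, Coastal 2.
Adams: North 2, South 2, East 2, West 2, Central 2, Coastal 2.
West gets 1 under Hamilton and 2 under Adams.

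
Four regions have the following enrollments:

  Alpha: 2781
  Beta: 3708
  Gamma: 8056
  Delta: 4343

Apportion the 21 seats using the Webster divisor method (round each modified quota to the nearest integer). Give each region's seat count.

Standard divisor 18888/21 ≈ 899.429; standard quotas: Alpha 3.092, Beta 4.123, Gamma 8.957, Delta 4.829.
Rounding to the nearest integer gives Alpha 3, Beta 4, Gamma 9, Delta 5 — total 21, matching the house size, so no adjustment is needed.

Alpha 3, Beta 4, Gamma 9, Delta 5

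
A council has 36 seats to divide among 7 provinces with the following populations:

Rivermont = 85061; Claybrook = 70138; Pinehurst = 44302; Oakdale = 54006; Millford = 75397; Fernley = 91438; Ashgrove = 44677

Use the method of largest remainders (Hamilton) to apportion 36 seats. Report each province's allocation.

Rivermont: 7, Claybrook: 5, Pinehurst: 3, Oakdale: 4, Millford: 6, Fernley: 7, Ashgrove: 4

Standard divisor: 465019 ÷ 36 ≈ 12917.194.
Standard quotas: Rivermont 6.5851, Claybrook 5.4298, Pinehurst 3.4297, Oakdale 4.1809, Millford 5.8369, Fernley 7.0788, Ashgrove 3.4587.
Lower quotas: Rivermont 6, Claybrook 5, Pinehurst 3, Oakdale 4, Millford 5, Fernley 7, Ashgrove 3 (sum 33, leaving 3 seats).
Remainders in descending order: Millford 0.8369, Rivermont 0.5851, Ashgrove 0.4587, Claybrook 0.4298, Pinehurst 0.4297, Oakdale 0.1809, Fernley 0.0788.
Largest remainders: Millford, Rivermont, Ashgrove receive the extra seats.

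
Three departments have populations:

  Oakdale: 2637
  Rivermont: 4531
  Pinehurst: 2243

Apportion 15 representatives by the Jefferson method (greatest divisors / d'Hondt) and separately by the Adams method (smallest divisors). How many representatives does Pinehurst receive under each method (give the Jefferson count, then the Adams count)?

Jefferson: Oakdale 4, Rivermont 8, Pinehurst 3.
Adams: Oakdale 4, Rivermont 7, Pinehurst 4.
Pinehurst gets 3 under Jefferson and 4 under Adams.

3 and 4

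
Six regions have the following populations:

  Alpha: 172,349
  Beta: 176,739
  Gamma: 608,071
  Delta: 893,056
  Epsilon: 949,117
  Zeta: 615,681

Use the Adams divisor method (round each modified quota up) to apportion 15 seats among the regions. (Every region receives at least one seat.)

Standard divisor 3415013/15 ≈ 227667.533; standard quotas: Alpha 0.757, Beta 0.776, Gamma 2.671, Delta 3.923, Epsilon 4.169, Zeta 2.704.
Rounding up gives 1, 1, 3, 4, 5, 3 = 17 seats, so the divisor must be adjusted.
With modified divisor 300900: modified quotas Alpha 0.573, Beta 0.587, Gamma 2.021, Delta 2.968, Epsilon 3.154, Zeta 2.046.
Rounding up: Alpha 1, Beta 1, Gamma 3, Delta 3, Epsilon 4, Zeta 3 (total 15).

Alpha=1; Beta=1; Gamma=3; Delta=3; Epsilon=4; Zeta=3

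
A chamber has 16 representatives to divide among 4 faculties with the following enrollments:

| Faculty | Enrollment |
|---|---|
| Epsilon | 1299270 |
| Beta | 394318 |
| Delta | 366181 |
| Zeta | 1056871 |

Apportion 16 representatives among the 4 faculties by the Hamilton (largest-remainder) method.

Standard divisor: 3116640 ÷ 16 = 194790.
Standard quotas: Epsilon 6.6701, Beta 2.0243, Delta 1.8799, Zeta 5.4257.
Lower quotas: Epsilon 6, Beta 2, Delta 1, Zeta 5 (sum 14, leaving 2 seats).
Remainders in descending order: Delta 0.8799, Epsilon 0.6701, Zeta 0.4257, Beta 0.0243.
The surplus seats go to Delta, Epsilon.

Epsilon=7, Beta=2, Delta=2, Zeta=5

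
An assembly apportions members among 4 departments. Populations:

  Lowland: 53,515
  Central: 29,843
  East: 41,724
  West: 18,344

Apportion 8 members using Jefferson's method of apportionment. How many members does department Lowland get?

Standard divisor 143426/8 ≈ 17928.25; standard quotas: Lowland 2.985, Central 1.665, East 2.327, West 1.023.
Rounding down gives 2, 1, 2, 1 = 6 seats, so the divisor must be adjusted.
With modified divisor 14400: modified quotas Lowland 3.716, Central 2.072, East 2.897, West 1.274.
Rounding down: Lowland 3, Central 2, East 2, West 1 (total 8).
Lowland receives 3.

3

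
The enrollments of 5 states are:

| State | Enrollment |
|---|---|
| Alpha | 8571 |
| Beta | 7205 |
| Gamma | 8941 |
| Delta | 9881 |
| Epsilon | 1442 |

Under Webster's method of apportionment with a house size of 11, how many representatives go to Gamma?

3

Standard divisor 36040/11 ≈ 3276.364; standard quotas: Alpha 2.616, Beta 2.199, Gamma 2.729, Delta 3.016, Epsilon 0.440.
Rounding to the nearest integer gives Alpha 3, Beta 2, Gamma 3, Delta 3, Epsilon 0 — total 11, matching the house size, so no adjustment is needed.
Gamma receives 3.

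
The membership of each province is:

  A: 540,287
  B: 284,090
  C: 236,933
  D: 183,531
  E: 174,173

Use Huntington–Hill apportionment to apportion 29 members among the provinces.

With divisor 50897: modified quotas A 10.615, B 5.582, C 4.655, D 3.606, E 3.422.
Geometric-mean thresholds: A √(10·11)=10.488, B √(5·6)=5.477, C √(4·5)=4.472, D √(3·4)=3.464, E √(3·4)=3.464.
Each quota rounded against its threshold gives A 11, B 6, C 5, D 4, E 3 (total 29).

A=11, B=6, C=5, D=4, E=3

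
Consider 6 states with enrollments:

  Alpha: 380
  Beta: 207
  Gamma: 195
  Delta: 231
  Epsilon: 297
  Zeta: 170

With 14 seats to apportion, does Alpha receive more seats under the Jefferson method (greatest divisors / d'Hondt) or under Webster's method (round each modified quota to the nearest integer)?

Jefferson

Jefferson: Alpha 4, Beta 2, Gamma 2, Delta 2, Epsilon 3, Zeta 1.
Webster: Alpha 3, Beta 2, Gamma 2, Delta 2, Epsilon 3, Zeta 2.
Alpha gets 4 under Jefferson and 3 under Webster.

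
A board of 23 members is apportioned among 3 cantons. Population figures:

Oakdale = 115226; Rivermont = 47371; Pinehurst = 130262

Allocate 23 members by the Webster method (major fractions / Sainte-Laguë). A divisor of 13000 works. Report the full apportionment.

With modified divisor 13000: modified quotas Oakdale 8.864, Rivermont 3.644, Pinehurst 10.020.
Rounding to the nearest integer: Oakdale 9, Rivermont 4, Pinehurst 10 (total 23).

Oakdale 9, Rivermont 4, Pinehurst 10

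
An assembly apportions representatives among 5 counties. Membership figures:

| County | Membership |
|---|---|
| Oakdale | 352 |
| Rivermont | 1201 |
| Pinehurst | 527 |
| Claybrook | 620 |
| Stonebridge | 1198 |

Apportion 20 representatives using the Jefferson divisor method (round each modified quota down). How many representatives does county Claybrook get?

Standard divisor 3898/20 ≈ 194.9; standard quotas: Oakdale 1.806, Rivermont 6.162, Pinehurst 2.704, Claybrook 3.181, Stonebridge 6.147.
Rounding down gives 1, 6, 2, 3, 6 = 18 seats, so the divisor must be adjusted.
With modified divisor 174: modified quotas Oakdale 2.023, Rivermont 6.902, Pinehurst 3.029, Claybrook 3.563, Stonebridge 6.885.
Rounding down: Oakdale 2, Rivermont 6, Pinehurst 3, Claybrook 3, Stonebridge 6 (total 20).
Claybrook receives 3.

3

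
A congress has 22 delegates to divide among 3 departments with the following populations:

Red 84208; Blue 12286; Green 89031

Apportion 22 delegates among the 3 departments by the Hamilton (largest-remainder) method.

Red=10; Blue=1; Green=11

Total 185525; standard divisor 185525/22 ≈ 8432.955.
Standard quotas: Red 9.9856, Blue 1.4569, Green 10.5575.
Lower quotas: Red 9, Blue 1, Green 10 (sum 20, leaving 2 seats).
Remainders in descending order: Red 0.9856, Green 0.5575, Blue 0.4569.
The surplus seats go to Red, Green.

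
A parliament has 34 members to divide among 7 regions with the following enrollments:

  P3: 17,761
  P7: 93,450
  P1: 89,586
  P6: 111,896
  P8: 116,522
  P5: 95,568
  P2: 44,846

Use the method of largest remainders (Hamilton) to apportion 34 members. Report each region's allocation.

The standard divisor is 569629/34 ≈ 16753.794.
Standard quotas: P3 1.0601, P7 5.5778, P1 5.3472, P6 6.6788, P8 6.9550, P5 5.7043, P2 2.6768.
Lower quotas: P3 1, P7 5, P1 5, P6 6, P8 6, P5 5, P2 2 (sum 30, leaving 4 seats).
Remainders in descending order: P8 0.9550, P5 0.7043, P6 0.6788, P2 0.6768, P7 0.5778, P1 0.3472, P3 0.0601.
Largest remainders: P8, P5, P6, P2 receive the extra seats.

P3 1, P7 5, P1 5, P6 7, P8 7, P5 6, P2 3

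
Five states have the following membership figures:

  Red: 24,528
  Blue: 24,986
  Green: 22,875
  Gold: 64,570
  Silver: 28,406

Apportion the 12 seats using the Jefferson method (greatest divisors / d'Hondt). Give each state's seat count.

Standard divisor 165365/12 ≈ 13780.417; standard quotas: Red 1.780, Blue 1.813, Green 1.660, Gold 4.686, Silver 2.061.
Rounding down gives 1, 1, 1, 4, 2 = 9 seats, so the divisor must be adjusted.
With modified divisor 11900: modified quotas Red 2.061, Blue 2.100, Green 1.922, Gold 5.426, Silver 2.387.
Rounding down: Red 2, Blue 2, Green 1, Gold 5, Silver 2 (total 12).

Red 2, Blue 2, Green 1, Gold 5, Silver 2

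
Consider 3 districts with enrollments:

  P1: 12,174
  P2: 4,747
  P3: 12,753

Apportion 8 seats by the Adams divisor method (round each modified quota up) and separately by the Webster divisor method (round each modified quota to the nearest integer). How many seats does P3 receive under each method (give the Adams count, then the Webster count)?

3 and 4

Adams: P1 3, P2 2, P3 3.
Webster: P1 3, P2 1, P3 4.
P3 gets 3 under Adams and 4 under Webster.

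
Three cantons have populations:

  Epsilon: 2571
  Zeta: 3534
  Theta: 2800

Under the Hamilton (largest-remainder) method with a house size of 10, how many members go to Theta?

3

Standard divisor: 8905 ÷ 10 ≈ 890.5.
Standard quotas: Epsilon 2.887, Zeta 3.969, Theta 3.144.
Lower quotas: Epsilon 2, Zeta 3, Theta 3 (sum 8, leaving 2 seats).
Remainders in descending order: Zeta 0.969, Epsilon 0.887, Theta 0.144.
Largest remainders: Zeta, Epsilon receive the extra seats.
Theta receives 3.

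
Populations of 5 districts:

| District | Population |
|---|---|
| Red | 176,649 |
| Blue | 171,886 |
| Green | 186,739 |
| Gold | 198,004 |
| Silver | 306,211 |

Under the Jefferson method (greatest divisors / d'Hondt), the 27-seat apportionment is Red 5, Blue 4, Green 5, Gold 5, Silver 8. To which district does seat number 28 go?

Blue

Priority for the next seat is population ÷ (current seats + 1).
Priorities: Red 29441.500, Blue 34377.200, Green 31123.167, Gold 33000.667, Silver 34023.444.
Highest priority: Blue.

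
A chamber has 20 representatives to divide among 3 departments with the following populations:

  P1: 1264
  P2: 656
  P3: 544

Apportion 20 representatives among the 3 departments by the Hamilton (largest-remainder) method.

The standard divisor is 2464/20 ≈ 123.2.
Standard quotas: P1 10.260, P2 5.325, P3 4.416.
Lower quotas: P1 10, P2 5, P3 4 (sum 19, leaving 1 seat).
Remainders in descending order: P3 0.416, P2 0.325, P1 0.260.
The surplus seat goes to P3.

P1: 10, P2: 5, P3: 5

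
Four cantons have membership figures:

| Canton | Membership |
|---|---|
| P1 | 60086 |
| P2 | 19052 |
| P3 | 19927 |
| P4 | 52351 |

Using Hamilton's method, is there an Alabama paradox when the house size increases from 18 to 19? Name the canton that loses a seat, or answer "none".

P3

At 18 seats: P1 7, P2 2, P3 3, P4 6.
At 19 seats: P1 8, P2 2, P3 2, P4 7.
P3 drops from 3 to 2.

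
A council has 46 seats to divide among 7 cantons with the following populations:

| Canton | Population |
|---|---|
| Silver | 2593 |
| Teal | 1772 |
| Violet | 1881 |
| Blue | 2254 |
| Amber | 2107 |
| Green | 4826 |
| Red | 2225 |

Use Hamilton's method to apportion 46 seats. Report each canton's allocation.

Total 17658; standard divisor 17658/46 ≈ 383.87.
Standard quotas: Silver 6.755, Teal 4.616, Violet 4.900, Blue 5.872, Amber 5.489, Green 12.572, Red 5.796.
Lower quotas: Silver 6, Teal 4, Violet 4, Blue 5, Amber 5, Green 12, Red 5 (sum 41, leaving 5 seats).
Remainders in descending order: Violet 0.900, Blue 0.872, Red 0.796, Silver 0.755, Teal 0.616, Green 0.572, Amber 0.489.
The surplus seats go to Violet, Blue, Red, Silver, Teal.

Silver 7, Teal 5, Violet 5, Blue 6, Amber 5, Green 12, Red 6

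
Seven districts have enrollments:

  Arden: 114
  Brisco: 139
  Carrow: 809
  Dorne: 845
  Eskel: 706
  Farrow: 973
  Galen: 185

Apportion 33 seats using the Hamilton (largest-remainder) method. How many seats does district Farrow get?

The standard divisor is 3771/33 ≈ 114.273.
Standard quotas: Arden 0.998, Brisco 1.216, Carrow 7.080, Dorne 7.395, Eskel 6.178, Farrow 8.515, Galen 1.619.
Lower quotas: Arden 0, Brisco 1, Carrow 7, Dorne 7, Eskel 6, Farrow 8, Galen 1 (sum 30, leaving 3 seats).
Remainders in descending order: Arden 0.998, Galen 0.619, Farrow 0.515, Dorne 0.395, Brisco 0.216, Eskel 0.178, Carrow 0.080.
Largest remainders: Arden, Galen, Farrow receive the extra seats.
Farrow receives 9.

9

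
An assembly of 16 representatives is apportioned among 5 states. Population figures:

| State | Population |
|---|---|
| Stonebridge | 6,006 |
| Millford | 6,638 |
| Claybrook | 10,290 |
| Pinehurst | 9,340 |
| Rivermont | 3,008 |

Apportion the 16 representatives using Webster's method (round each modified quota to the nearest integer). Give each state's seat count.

Standard divisor 35282/16 ≈ 2205.125; standard quotas: Stonebridge 2.724, Millford 3.010, Claybrook 4.666, Pinehurst 4.236, Rivermont 1.364.
Rounding to the nearest integer gives Stonebridge 3, Millford 3, Claybrook 5, Pinehurst 4, Rivermont 1 — total 16, matching the house size, so no adjustment is needed.

Stonebridge: 3, Millford: 3, Claybrook: 5, Pinehurst: 4, Rivermont: 1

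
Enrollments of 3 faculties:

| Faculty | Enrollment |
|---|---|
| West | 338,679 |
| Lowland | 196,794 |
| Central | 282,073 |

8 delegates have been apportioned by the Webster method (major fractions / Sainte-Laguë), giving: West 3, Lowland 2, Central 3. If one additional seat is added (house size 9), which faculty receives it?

West

Priority for the next seat is population ÷ (current seats + 0.5).
Priorities: West 96765.429, Lowland 78717.600, Central 80592.286.
Highest priority: West.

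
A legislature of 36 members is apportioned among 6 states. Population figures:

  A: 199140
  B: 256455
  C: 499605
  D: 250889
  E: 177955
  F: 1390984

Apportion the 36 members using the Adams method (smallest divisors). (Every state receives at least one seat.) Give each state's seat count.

Standard divisor 2775028/36 ≈ 77084.111; standard quotas: A 2.583, B 3.327, C 6.481, D 3.255, E 2.309, F 18.045.
Rounding up gives 3, 4, 7, 4, 3, 19 = 40 seats, so the divisor must be adjusted.
With modified divisor 84600: modified quotas A 2.354, B 3.031, C 5.905, D 2.966, E 2.103, F 16.442.
Rounding up: A 3, B 4, C 6, D 3, E 3, F 17 (total 36).

A: 3, B: 4, C: 6, D: 3, E: 3, F: 17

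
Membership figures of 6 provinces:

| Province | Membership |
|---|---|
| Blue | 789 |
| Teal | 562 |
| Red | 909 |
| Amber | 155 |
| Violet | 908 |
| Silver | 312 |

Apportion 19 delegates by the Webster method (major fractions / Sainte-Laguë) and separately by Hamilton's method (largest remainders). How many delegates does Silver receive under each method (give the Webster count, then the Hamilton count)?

Webster: Blue 4, Teal 3, Red 5, Amber 1, Violet 4, Silver 2.
Hamilton: Blue 4, Teal 3, Red 5, Amber 1, Violet 5, Silver 1.
Silver gets 2 under Webster and 1 under Hamilton.

2 and 1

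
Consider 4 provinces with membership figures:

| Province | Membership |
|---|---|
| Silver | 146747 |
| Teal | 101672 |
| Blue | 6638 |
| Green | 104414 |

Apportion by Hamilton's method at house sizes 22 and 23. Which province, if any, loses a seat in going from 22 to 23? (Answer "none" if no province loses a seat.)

Blue

At 22 seats: Silver 9, Teal 6, Blue 1, Green 6.
At 23 seats: Silver 9, Teal 7, Blue 0, Green 7.
Blue drops from 1 to 0.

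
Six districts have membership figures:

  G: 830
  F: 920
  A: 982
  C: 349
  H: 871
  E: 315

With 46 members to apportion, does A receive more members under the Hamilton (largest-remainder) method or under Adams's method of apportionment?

Hamilton: G 9, F 10, A 11, C 4, H 9, E 3.
Adams: G 9, F 10, A 10, C 4, H 9, E 4.
A gets 11 under Hamilton and 10 under Adams.

Hamilton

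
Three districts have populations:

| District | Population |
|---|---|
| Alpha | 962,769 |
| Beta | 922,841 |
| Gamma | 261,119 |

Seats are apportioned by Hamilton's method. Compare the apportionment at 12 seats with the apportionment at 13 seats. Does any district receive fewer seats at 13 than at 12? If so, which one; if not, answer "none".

At 12 seats: Alpha 5, Beta 5, Gamma 2.
At 13 seats: Alpha 6, Beta 6, Gamma 1.
Gamma drops from 2 to 1.

Gamma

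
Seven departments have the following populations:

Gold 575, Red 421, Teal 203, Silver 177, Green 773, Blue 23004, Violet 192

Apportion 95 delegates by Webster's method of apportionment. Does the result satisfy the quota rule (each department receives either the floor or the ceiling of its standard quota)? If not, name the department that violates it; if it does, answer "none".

Standard quotas: Gold 2.155, Red 1.578, Teal 0.761, Silver 0.663, Green 2.897, Blue 86.225, Violet 0.720.
Webster allocation: Gold 2, Red 2, Teal 1, Silver 1, Green 3, Blue 85, Violet 1.
Blue has quota 86.225 (lower 86, upper 87) but receives 85 — outside the quota interval.

Blue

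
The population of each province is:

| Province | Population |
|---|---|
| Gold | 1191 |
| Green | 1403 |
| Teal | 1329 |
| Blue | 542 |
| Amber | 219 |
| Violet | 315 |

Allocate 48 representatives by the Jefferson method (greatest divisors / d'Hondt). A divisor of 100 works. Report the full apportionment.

With modified divisor 100: modified quotas Gold 11.910, Green 14.030, Teal 13.290, Blue 5.420, Amber 2.190, Violet 3.150.
Rounding down: Gold 11, Green 14, Teal 13, Blue 5, Amber 2, Violet 3 (total 48).

Gold=11, Green=14, Teal=13, Blue=5, Amber=2, Violet=3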